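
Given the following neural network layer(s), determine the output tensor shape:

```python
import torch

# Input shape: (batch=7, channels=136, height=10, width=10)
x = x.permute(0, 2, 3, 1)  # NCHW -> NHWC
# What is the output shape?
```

Input: (7, 136, 10, 10) -> Output: (7, 10, 10, 136)

Answer: (7, 10, 10, 136)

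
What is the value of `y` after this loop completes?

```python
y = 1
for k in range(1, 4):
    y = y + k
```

Start at 1, add 1 through 3
`y` takes the values: 1 → 2 → 4 → 7

Answer: 7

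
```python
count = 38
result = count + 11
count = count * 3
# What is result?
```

Trace:
`count = 38` → count = 38
`result = count + 11` → result = 49
`count = count * 3` → count = 114
So result = 49

Answer: 49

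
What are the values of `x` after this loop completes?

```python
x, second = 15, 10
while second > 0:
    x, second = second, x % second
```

GCD of 15 and 10
`x` takes the values: 15 → 10 → 5

Answer: 5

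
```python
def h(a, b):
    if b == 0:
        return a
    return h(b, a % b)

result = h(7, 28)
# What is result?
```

h(7, 28) -> h(28, 7) -> h(7, 0) -> 7

Answer: 7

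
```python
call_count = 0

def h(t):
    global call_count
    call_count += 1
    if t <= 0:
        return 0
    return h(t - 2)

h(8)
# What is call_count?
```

Linear recursion stepping by 2: 5 calls from t=8 down to ≤0.

Answer: 5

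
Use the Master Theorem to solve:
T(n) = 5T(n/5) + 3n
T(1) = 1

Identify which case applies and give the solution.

a=5, b=5, f(n)=3n. log_5(5) = 1. Since c=1 = 1, Case 2 applies: T(n) = Θ(n^log_b(a) · log n) = O(n log n).

Answer: O(n log n) - Case 2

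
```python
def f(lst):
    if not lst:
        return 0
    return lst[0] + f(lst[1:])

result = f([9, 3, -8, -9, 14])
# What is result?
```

9 + 3 + (-8) + (-9) + 14 + 0 = 9

Answer: 9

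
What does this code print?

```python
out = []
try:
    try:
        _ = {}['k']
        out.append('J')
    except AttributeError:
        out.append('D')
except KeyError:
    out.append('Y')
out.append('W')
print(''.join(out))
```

Execution trace: 'Y' (outer except KeyError) → 'W' (after the try/except). Output: YW

Answer: YW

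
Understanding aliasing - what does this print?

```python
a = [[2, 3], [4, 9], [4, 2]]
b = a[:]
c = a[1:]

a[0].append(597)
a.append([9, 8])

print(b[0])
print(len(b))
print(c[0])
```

Key concept: slice with nested mutation.
Step by step:
`a = [[2, 3], [4, 9], [4, 2]]` → a = [[2, 3], [4, 9], [4, 2]]
`b = a[:]` → b = [[2, 3], [4, 9], [4, 2]]
`c = a[1:]` → c = [[4, 9], [4, 2]]
`a[0].append(597)` → a = [[2, 3, 597], [4, 9], [4, 2]]; b = [[2, 3, 597], [4, 9], [4, 2]]
`a.append([9, 8])` → a = [[2, 3, 597], [4, 9], [4, 2], [9, 8]]
`print(b[0])` → prints [2, 3, 597]
`print(len(b))` → prints 3
`print(c[0])` → prints [4, 9]

Answer:
[2, 3, 597]
3
[4, 9]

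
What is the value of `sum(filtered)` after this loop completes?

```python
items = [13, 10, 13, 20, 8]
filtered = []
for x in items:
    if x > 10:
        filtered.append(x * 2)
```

Sum of doubled values > 10
`filtered` takes the values: [] → [26] → [26, 26] → [26, 26, 40]
So `sum(filtered)` = 92

Answer: 92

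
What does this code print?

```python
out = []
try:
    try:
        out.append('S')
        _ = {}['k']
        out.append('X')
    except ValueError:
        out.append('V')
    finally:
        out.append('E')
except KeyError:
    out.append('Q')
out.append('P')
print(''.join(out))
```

Execution trace: 'S' (try body) → 'E' (finally) → 'Q' (outer except KeyError) → 'P' (after the try/except). Output: SEQP

Answer: SEQP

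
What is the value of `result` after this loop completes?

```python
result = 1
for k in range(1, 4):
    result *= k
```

3! = 6
`result` takes the values: 1 → 2 → 6

Answer: 6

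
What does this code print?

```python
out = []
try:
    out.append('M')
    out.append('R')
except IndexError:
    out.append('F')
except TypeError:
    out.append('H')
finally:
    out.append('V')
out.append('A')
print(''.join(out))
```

Execution trace: 'M' (try body) → 'R' (try body, no exception) → 'V' (finally) → 'A' (after the try/except). Output: MRVA

Answer: MRVA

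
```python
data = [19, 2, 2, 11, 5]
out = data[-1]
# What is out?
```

Trace:
`data = [19, 2, 2, 11, 5]` → data = [19, 2, 2, 11, 5]
`out = data[-1]` → out = 5
So out = 5

Answer: 5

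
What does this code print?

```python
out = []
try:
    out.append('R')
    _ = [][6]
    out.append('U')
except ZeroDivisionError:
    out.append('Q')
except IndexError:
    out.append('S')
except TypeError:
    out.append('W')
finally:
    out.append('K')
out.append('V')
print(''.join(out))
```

Execution trace: 'R' (try body) → 'S' (except IndexError) → 'K' (finally) → 'V' (after the try/except). Output: RSKV

Answer: RSKV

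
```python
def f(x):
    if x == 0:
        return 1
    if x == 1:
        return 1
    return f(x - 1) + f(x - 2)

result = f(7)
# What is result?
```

Build up from base cases: f(0)=1, f(1)=1, f(2)=2, f(3)=3, f(4)=5, f(5)=8, f(6)=13, ..., f(7)=21

Answer: 21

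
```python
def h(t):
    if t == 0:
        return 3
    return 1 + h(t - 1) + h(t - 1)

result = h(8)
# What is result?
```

h(t) = 1 + 2·h(t-1), h(0)=3. Closed form: (3+1)·2^8 - 1 = 1023.

Answer: 1023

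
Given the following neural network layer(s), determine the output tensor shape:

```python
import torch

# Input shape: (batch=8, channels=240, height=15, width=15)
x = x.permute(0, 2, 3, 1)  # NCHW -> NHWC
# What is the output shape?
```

Input: (8, 240, 15, 15) -> Output: (8, 15, 15, 240)

Answer: (8, 15, 15, 240)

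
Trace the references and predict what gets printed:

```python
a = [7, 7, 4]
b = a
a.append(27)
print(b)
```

Key concept: basic list aliasing.
Step by step:
`a = [7, 7, 4]` → a = [7, 7, 4]
`b = a` → b = [7, 7, 4] (same object as a)
`a.append(27)` → a = [7, 7, 4, 27] (same object as b); b = [7, 7, 4, 27] (same object as a)
`print(b)` → prints [7, 7, 4, 27]

Answer: [7, 7, 4, 27]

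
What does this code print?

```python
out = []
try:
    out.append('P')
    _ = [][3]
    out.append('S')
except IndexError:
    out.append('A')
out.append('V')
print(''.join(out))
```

Execution trace: 'P' (try body) → 'A' (except IndexError) → 'V' (after the try/except). Output: PAV

Answer: PAV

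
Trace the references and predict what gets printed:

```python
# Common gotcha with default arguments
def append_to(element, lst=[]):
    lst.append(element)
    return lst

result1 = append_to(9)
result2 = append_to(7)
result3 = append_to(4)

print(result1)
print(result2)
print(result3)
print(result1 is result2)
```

Key concept: mutable default argument gotcha.
Step by step:
`result1 = append_to(9)` → result1 = [9]
`result2 = append_to(7)` → result1 = [9, 7] (same object as result2); result2 = [9, 7] (same object as result1)
`result3 = append_to(4)` → result1 = [9, 7, 4] (same object as result2, result3); result2 = [9, 7, 4] (same object as result1, result3); result3 = [9, 7, 4] (same object as result1, result2)
`print(result1)` → prints [9, 7, 4]
`print(result2)` → prints [9, 7, 4]
`print(result3)` → prints [9, 7, 4]
`print(result1 is result2)` → prints True

Answer:
[9, 7, 4]
[9, 7, 4]
[9, 7, 4]
True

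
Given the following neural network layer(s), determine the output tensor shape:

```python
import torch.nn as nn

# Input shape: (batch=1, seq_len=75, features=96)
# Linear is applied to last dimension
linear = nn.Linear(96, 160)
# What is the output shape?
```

Input: (1, 75, 96) -> Output: (1, 75, 160)

Answer: (1, 75, 160)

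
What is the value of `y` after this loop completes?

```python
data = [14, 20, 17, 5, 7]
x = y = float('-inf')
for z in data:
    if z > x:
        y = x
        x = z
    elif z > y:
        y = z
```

Second largest (with repeats) in [14, 20, 17, 5, 7]
`y` takes the values: -inf → 14 → 17

Answer: 17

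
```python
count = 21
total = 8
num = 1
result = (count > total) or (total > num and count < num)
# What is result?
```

Trace:
`count = 21` → count = 21
`total = 8` → total = 8
`num = 1` → num = 1
`result = (count > total) or (total > num and count < num)` → result = True
So result = True

Answer: True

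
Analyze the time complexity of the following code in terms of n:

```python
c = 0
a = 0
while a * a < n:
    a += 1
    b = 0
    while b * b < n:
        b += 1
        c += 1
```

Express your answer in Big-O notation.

Each loop level contributes: √n × √n. Multiplying the contributions gives O(n).

Answer: O(n)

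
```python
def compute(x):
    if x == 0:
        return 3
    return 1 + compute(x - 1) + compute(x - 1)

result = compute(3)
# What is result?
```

compute(x) = 1 + 2·compute(x-1), compute(0)=3. Closed form: (3+1)·2^3 - 1 = 31.

Answer: 31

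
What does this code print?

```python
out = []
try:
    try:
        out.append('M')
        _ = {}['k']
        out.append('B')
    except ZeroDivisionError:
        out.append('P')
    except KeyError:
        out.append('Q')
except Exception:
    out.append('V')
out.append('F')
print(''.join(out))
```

Execution trace: 'M' (inner try body) → 'Q' (inner except KeyError) → 'F' (after the try/except). Output: MQF

Answer: MQF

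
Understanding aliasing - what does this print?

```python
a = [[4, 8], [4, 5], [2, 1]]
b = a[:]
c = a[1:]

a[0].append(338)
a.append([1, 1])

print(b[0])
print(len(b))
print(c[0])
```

Key concept: slice with nested mutation.
Step by step:
`a = [[4, 8], [4, 5], [2, 1]]` → a = [[4, 8], [4, 5], [2, 1]]
`b = a[:]` → b = [[4, 8], [4, 5], [2, 1]]
`c = a[1:]` → c = [[4, 5], [2, 1]]
`a[0].append(338)` → a = [[4, 8, 338], [4, 5], [2, 1]]; b = [[4, 8, 338], [4, 5], [2, 1]]
`a.append([1, 1])` → a = [[4, 8, 338], [4, 5], [2, 1], [1, 1]]
`print(b[0])` → prints [4, 8, 338]
`print(len(b))` → prints 3
`print(c[0])` → prints [4, 5]

Answer:
[4, 8, 338]
3
[4, 5]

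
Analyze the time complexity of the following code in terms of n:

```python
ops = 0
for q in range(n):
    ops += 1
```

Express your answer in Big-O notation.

Each loop level contributes: n. Multiplying the contributions gives O(n).

Answer: O(n)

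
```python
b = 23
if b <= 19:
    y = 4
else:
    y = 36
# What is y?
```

Trace:
`b = 23` → b = 23
`if b <= 19: ...` → b <= 19 is False, take else branch → y = 36
So y = 36

Answer: 36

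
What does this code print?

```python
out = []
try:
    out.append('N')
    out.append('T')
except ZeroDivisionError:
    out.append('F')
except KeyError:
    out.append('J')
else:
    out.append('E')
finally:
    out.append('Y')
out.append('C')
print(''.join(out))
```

Execution trace: 'N' (try body) → 'T' (try body, no exception) → 'E' (else) → 'Y' (finally) → 'C' (after the try/except). Output: NTEYC

Answer: NTEYC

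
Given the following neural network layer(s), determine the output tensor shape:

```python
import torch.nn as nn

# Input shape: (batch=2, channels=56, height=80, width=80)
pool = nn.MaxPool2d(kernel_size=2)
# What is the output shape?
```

Input: (2, 56, 80, 80) -> Output: (2, 56, 40, 40)

Answer: (2, 56, 40, 40)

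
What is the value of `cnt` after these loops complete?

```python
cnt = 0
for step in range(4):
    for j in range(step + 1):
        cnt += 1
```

Triangle: 1 + 2 + ... + 4
`cnt` takes the values: 0 → 1 → 2 → 3 → 4 → 5 → 6 → 7 → 8 → 9 → 10

Answer: 10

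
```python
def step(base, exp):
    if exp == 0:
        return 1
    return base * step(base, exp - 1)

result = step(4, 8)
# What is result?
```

step(4, 8) = 4 * 4 * 4 * 4 * 4 * 4 * 4 * 4 = 65536

Answer: 65536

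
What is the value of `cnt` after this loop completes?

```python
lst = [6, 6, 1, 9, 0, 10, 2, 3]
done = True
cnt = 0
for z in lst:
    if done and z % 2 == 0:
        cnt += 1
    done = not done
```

Count even values at even positions
`cnt` takes the values: 0 → 1 → 2 → 3

Answer: 3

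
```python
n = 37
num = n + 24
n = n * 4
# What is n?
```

Trace:
`n = 37` → n = 37
`num = n + 24` → num = 61
`n = n * 4` → n = 148
So n = 148

Answer: 148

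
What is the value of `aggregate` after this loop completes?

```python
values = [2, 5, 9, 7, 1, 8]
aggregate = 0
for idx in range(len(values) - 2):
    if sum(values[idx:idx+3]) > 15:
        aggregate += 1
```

Count windows with sum > 15
`aggregate` takes the values: 0 → 1 → 2 → 3 → 4

Answer: 4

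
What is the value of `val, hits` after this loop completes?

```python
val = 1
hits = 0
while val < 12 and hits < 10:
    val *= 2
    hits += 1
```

Double until >= 12 or 10 iterations
`val, hits` takes the values: (1, 0) → (2, 0) → (2, 1) → (4, 1) → (4, 2) → (8, 2) → (8, 3) → (16, 3) → (16, 4)

Answer: 16, 4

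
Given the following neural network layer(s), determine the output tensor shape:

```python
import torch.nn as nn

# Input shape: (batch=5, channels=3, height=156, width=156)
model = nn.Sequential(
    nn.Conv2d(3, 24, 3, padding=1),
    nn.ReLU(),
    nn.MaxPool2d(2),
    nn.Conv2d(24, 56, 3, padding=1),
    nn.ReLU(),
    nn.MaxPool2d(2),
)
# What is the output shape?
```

Input: (5, 3, 156, 156) -> after first Conv2d: (5, 24, 156, 156) -> after first MaxPool2d: (5, 24, 78, 78) -> after second Conv2d: (5, 56, 78, 78) -> Output: (5, 56, 39, 39)

Answer: (5, 56, 39, 39)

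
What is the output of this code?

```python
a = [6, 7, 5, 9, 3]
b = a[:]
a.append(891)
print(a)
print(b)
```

Key concept: slice [:] creates copy.
Step by step:
`a = [6, 7, 5, 9, 3]` → a = [6, 7, 5, 9, 3]
`b = a[:]` → b = [6, 7, 5, 9, 3]
`a.append(891)` → a = [6, 7, 5, 9, 3, 891]
`print(a)` → prints [6, 7, 5, 9, 3, 891]
`print(b)` → prints [6, 7, 5, 9, 3]

Answer:
[6, 7, 5, 9, 3, 891]
[6, 7, 5, 9, 3]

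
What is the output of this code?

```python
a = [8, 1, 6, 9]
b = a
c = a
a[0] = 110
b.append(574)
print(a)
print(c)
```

Key concept: multiple aliases.
Step by step:
`a = [8, 1, 6, 9]` → a = [8, 1, 6, 9]
`b = a` → b = [8, 1, 6, 9] (same object as a)
`c = a` → c = [8, 1, 6, 9] (same object as a, b)
`a[0] = 110` → a = [110, 1, 6, 9] (same object as b, c); b = [110, 1, 6, 9] (same object as a, c); c = [110, 1, 6, 9] (same object as a, b)
`b.append(574)` → a = [110, 1, 6, 9, 574] (same object as b, c); b = [110, 1, 6, 9, 574] (same object as a, c); c = [110, 1, 6, 9, 574] (same object as a, b)
`print(a)` → prints [110, 1, 6, 9, 574]
`print(c)` → prints [110, 1, 6, 9, 574]

Answer:
[110, 1, 6, 9, 574]
[110, 1, 6, 9, 574]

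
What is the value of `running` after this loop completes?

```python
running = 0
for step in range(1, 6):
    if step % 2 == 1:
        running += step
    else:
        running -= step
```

Add odd, subtract even
`running` takes the values: 0 → 1 → -1 → 2 → -2 → 3

Answer: 3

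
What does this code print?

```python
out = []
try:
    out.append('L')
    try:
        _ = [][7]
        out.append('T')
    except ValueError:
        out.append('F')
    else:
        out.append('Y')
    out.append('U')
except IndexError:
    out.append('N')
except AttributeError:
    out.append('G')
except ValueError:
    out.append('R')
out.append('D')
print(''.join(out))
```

Execution trace: 'L' (try body) → 'N' (except IndexError) → 'D' (after the try/except). Output: LND

Answer: LND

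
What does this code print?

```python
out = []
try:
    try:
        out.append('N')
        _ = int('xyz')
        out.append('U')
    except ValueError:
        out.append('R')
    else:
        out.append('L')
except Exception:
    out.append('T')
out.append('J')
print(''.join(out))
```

Execution trace: 'N' (inner try body) → 'R' (inner except ValueError) → 'J' (after the try/except). Output: NRJ

Answer: NRJ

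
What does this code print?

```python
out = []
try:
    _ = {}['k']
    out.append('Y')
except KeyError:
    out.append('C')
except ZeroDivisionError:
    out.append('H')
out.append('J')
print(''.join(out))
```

Execution trace: 'C' (except KeyError) → 'J' (after the try/except). Output: CJ

Answer: CJ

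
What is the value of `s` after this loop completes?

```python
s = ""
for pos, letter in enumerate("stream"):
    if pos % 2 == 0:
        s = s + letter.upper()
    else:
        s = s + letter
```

Uppercase even positions in 'stream'
`s` takes the values: "" → "S" → "St" → "StR" → "StRe" → "StReA" → "StReAm"

Answer: "StReAm"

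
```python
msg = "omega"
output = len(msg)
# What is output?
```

Trace:
`msg = "omega"` → msg = 'omega'
`output = len(msg)` → output = 5
So output = 5

Answer: 5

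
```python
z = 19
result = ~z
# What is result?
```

Trace:
`z = 19` → z = 19
`result = ~z` → result = -20
So result = -20

Answer: -20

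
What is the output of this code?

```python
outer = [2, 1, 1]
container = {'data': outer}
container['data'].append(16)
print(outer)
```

Key concept: dict holds reference to list.
Step by step:
`outer = [2, 1, 1]` → outer = [2, 1, 1]
`container = {'data': outer}` → container = {'data': [2, 1, 1]}
`container['data'].append(16)` → outer = [2, 1, 1, 16]; container = {'data': [2, 1, 1, 16]}
`print(outer)` → prints [2, 1, 1, 16]

Answer: [2, 1, 1, 16]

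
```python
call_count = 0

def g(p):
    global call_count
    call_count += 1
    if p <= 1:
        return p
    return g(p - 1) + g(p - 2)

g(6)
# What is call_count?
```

Calls(p) = 1 + Calls(p-1) + Calls(p-2); Calls(0)=Calls(1)=1. For p=6 this gives 25.

Answer: 25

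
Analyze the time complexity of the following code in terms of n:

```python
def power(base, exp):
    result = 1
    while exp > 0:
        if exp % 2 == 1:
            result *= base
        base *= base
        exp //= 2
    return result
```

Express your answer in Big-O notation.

This is Exponentiation by squaring. Time complexity: O(log n).

Answer: O(log n)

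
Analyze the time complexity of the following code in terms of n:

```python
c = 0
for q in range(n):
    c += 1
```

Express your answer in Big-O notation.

Each loop level contributes: n. Multiplying the contributions gives O(n).

Answer: O(n)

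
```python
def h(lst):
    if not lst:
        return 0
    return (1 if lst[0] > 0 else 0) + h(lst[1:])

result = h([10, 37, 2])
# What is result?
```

Count of positive elements in [10, 37, 2] = 3

Answer: 3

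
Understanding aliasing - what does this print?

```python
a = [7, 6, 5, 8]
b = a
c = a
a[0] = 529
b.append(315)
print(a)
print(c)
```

Key concept: multiple aliases.
Step by step:
`a = [7, 6, 5, 8]` → a = [7, 6, 5, 8]
`b = a` → b = [7, 6, 5, 8] (same object as a)
`c = a` → c = [7, 6, 5, 8] (same object as a, b)
`a[0] = 529` → a = [529, 6, 5, 8] (same object as b, c); b = [529, 6, 5, 8] (same object as a, c); c = [529, 6, 5, 8] (same object as a, b)
`b.append(315)` → a = [529, 6, 5, 8, 315] (same object as b, c); b = [529, 6, 5, 8, 315] (same object as a, c); c = [529, 6, 5, 8, 315] (same object as a, b)
`print(a)` → prints [529, 6, 5, 8, 315]
`print(c)` → prints [529, 6, 5, 8, 315]

Answer:
[529, 6, 5, 8, 315]
[529, 6, 5, 8, 315]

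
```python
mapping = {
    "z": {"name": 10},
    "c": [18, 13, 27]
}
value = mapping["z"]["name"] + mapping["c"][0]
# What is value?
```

Trace:
`mapping = { ...` → mapping = {'z': {'name': 10}, 'c': [18, 13, 27]}
`value = mapping["z"]["name"] + mapping["c"][0]` → value = 28
So value = 28

Answer: 28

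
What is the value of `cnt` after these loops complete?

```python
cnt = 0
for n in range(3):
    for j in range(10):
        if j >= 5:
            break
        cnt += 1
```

Inner breaks at 5, outer runs 3 times
`cnt` takes the values: 0 → 1 → 2 → 3 → 4 → 5 → 6 → 7 → 8 → 9 → 10 → 11 → 12 → 13 → 14 → 15

Answer: 15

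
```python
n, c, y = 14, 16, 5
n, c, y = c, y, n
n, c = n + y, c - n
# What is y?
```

Trace:
`n, c, y = 14, 16, 5` → n = 14; c = 16; y = 5
`n, c, y = c, y, n` → n = 16; c = 5; y = 14
`n, c = n + y, c - n` → n = 30; c = -11
So y = 14

Answer: 14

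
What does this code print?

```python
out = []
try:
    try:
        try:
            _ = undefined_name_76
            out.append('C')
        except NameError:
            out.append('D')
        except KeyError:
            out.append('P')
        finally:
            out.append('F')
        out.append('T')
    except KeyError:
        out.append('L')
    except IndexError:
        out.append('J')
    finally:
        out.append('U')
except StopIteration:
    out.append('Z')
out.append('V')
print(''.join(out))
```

Execution trace: 'D' (inner except NameError) → 'F' (inner finally) → 'T' (try body, no exception) → 'U' (finally) → 'V' (after the try/except). Output: DFTUV

Answer: DFTUV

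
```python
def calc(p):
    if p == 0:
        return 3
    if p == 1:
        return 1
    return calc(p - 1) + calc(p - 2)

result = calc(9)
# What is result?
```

Build up from base cases: calc(0)=3, calc(1)=1, calc(2)=4, calc(3)=5, calc(4)=9, calc(5)=14, calc(6)=23, ..., calc(9)=97

Answer: 97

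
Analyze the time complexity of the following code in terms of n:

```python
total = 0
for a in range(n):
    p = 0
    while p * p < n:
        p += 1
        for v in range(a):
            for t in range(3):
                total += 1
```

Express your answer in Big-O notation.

Each loop level contributes: n × √n × n × 1. Multiplying the contributions gives O(n^2√n).

Answer: O(n^2√n)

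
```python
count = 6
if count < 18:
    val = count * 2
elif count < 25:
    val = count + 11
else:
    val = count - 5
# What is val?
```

Trace:
`count = 6` → count = 6
`if count < 18: ...` → count < 18 is True → val = 12
So val = 12

Answer: 12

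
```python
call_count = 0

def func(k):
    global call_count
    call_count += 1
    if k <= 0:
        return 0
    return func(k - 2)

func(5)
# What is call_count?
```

Linear recursion stepping by 2: 4 calls from k=5 down to ≤0.

Answer: 4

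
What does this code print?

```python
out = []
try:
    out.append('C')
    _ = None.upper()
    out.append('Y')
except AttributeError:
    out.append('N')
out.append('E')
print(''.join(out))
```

Execution trace: 'C' (try body) → 'N' (except AttributeError) → 'E' (after the try/except). Output: CNE

Answer: CNE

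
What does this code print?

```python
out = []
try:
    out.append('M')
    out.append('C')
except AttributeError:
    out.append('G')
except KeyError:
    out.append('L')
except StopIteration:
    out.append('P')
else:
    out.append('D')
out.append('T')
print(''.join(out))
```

Execution trace: 'M' (try body) → 'C' (try body, no exception) → 'D' (else) → 'T' (after the try/except). Output: MCDT

Answer: MCDT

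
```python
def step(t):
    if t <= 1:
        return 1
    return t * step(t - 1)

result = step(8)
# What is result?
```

step(8) = 8 * 7 * 6 * 5 * 4 * 3 * 2 * 1 = 40320

Answer: 40320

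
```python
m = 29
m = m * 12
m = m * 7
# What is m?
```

Trace:
`m = 29` → m = 29
`m = m * 12` → m = 348
`m = m * 7` → m = 2436
So m = 2436

Answer: 2436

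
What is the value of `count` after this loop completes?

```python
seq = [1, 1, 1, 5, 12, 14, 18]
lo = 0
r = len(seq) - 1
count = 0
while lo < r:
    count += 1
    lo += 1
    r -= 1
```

Iterations until pointers meet (list length 7)
`count` takes the values: 0 → 1 → 2 → 3

Answer: 3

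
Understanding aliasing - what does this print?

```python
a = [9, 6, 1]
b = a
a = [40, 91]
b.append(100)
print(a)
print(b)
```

Key concept: rebinding vs mutation: a is rebound to a new list, b still points at the original.
Step by step:
`a = [9, 6, 1]` → a = [9, 6, 1]
`b = a` → b = [9, 6, 1] (same object as a)
`a = [40, 91]` → a = [40, 91]
`b.append(100)` → b = [9, 6, 1, 100]
`print(a)` → prints [40, 91]
`print(b)` → prints [9, 6, 1, 100]

Answer:
[40, 91]
[9, 6, 1, 100]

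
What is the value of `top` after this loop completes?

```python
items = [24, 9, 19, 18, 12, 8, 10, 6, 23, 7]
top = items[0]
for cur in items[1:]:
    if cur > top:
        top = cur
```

Maximum of [24, 9, 19, 18, 12, 8, 10, 6, 23, 7]
`top` takes the values: 24

Answer: 24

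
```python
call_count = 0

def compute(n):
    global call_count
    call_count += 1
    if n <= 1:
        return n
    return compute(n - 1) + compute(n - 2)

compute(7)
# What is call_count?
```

Calls(n) = 1 + Calls(n-1) + Calls(n-2); Calls(0)=Calls(1)=1. For n=7 this gives 41.

Answer: 41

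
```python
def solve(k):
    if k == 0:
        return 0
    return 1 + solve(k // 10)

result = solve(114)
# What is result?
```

Count of digits of 114: 3

Answer: 3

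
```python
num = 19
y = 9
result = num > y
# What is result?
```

Trace:
`num = 19` → num = 19
`y = 9` → y = 9
`result = num > y` → result = True
So result = True

Answer: True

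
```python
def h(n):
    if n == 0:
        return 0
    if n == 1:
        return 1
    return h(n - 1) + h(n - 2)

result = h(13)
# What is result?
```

Build up from base cases: h(0)=0, h(1)=1, h(2)=1, h(3)=2, h(4)=3, h(5)=5, h(6)=8, ..., h(13)=233

Answer: 233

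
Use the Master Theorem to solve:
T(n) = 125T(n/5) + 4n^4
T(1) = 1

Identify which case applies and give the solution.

a=125, b=5, f(n)=4n^4. log_5(125) = 3. Since c=4 > 3 and the regularity condition holds (125(n/5)^4 = (125/5^4)n^4 with 125/5^4 < 1), Case 3 applies: T(n) = Θ(f(n)) = O(n^4).

Answer: O(n^4) - Case 3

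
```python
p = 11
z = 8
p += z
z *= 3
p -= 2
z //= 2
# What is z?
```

Trace:
`p = 11` → p = 11
`z = 8` → z = 8
`p += z` → p = 19
`z *= 3` → z = 24
`p -= 2` → p = 17
`z //= 2` → z = 12
So z = 12

Answer: 12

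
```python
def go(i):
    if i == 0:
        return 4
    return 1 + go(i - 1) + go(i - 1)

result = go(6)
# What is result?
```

go(i) = 1 + 2·go(i-1), go(0)=4. Closed form: (4+1)·2^6 - 1 = 319.

Answer: 319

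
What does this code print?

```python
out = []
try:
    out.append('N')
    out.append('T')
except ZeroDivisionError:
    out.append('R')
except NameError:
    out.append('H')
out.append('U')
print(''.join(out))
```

Execution trace: 'N' (try body) → 'T' (try body, no exception) → 'U' (after the try/except). Output: NTU

Answer: NTU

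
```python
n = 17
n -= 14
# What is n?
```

Trace:
`n = 17` → n = 17
`n -= 14` → n = 3
So n = 3

Answer: 3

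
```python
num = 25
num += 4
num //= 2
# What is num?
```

Trace:
`num = 25` → num = 25
`num += 4` → num = 29
`num //= 2` → num = 14
So num = 14

Answer: 14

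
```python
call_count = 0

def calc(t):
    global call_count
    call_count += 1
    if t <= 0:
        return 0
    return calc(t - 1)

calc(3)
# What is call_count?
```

Linear recursion stepping by 1: 4 calls from t=3 down to ≤0.

Answer: 4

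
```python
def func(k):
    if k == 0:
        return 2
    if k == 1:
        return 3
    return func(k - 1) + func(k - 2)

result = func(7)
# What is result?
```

Build up from base cases: func(0)=2, func(1)=3, func(2)=5, func(3)=8, func(4)=13, func(5)=21, func(6)=34, ..., func(7)=55

Answer: 55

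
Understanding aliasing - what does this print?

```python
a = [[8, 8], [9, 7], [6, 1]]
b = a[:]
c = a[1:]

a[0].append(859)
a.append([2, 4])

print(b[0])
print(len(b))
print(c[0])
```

Key concept: slice with nested mutation.
Step by step:
`a = [[8, 8], [9, 7], [6, 1]]` → a = [[8, 8], [9, 7], [6, 1]]
`b = a[:]` → b = [[8, 8], [9, 7], [6, 1]]
`c = a[1:]` → c = [[9, 7], [6, 1]]
`a[0].append(859)` → a = [[8, 8, 859], [9, 7], [6, 1]]; b = [[8, 8, 859], [9, 7], [6, 1]]
`a.append([2, 4])` → a = [[8, 8, 859], [9, 7], [6, 1], [2, 4]]
`print(b[0])` → prints [8, 8, 859]
`print(len(b))` → prints 3
`print(c[0])` → prints [9, 7]

Answer:
[8, 8, 859]
3
[9, 7]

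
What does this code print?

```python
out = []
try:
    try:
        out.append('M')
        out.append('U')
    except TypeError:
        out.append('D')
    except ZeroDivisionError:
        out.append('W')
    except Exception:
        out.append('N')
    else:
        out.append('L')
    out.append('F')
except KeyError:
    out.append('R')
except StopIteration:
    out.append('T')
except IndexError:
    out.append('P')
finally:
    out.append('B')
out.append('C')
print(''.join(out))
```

Execution trace: 'M' (inner try body) → 'U' (inner try body, no exception) → 'L' (inner else) → 'F' (try body, no exception) → 'B' (finally) → 'C' (after the try/except). Output: MULFBC

Answer: MULFBC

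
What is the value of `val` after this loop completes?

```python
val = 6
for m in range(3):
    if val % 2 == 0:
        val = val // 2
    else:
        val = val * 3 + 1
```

Collatz-style transformation from 6
`val` takes the values: 6 → 3 → 10 → 5

Answer: 5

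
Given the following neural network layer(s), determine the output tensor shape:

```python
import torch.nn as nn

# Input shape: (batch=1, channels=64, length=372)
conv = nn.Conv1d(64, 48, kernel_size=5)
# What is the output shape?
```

Input: (1, 64, 372) -> Output: (1, 48, 368)

Answer: (1, 48, 368)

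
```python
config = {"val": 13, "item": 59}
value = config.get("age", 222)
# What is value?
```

Trace:
`config = {"val": 13, "item": 59}` → config = {'val': 13, 'item': 59}
`value = config.get("age", 222)` → value = 222
So value = 222

Answer: 222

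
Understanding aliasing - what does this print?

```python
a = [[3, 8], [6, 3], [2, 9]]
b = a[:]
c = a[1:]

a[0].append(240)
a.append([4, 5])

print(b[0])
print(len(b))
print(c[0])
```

Key concept: slice with nested mutation.
Step by step:
`a = [[3, 8], [6, 3], [2, 9]]` → a = [[3, 8], [6, 3], [2, 9]]
`b = a[:]` → b = [[3, 8], [6, 3], [2, 9]]
`c = a[1:]` → c = [[6, 3], [2, 9]]
`a[0].append(240)` → a = [[3, 8, 240], [6, 3], [2, 9]]; b = [[3, 8, 240], [6, 3], [2, 9]]
`a.append([4, 5])` → a = [[3, 8, 240], [6, 3], [2, 9], [4, 5]]
`print(b[0])` → prints [3, 8, 240]
`print(len(b))` → prints 3
`print(c[0])` → prints [6, 3]

Answer:
[3, 8, 240]
3
[6, 3]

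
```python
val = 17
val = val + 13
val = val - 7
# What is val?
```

Trace:
`val = 17` → val = 17
`val = val + 13` → val = 30
`val = val - 7` → val = 23
So val = 23

Answer: 23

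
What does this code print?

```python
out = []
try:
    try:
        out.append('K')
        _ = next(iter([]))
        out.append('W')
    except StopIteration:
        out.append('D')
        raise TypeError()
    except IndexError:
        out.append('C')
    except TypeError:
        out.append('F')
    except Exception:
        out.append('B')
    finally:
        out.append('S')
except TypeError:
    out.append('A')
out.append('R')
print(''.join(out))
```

Execution trace: 'K' (inner try body) → 'D' (inner except StopIteration) → 'S' (inner finally) → 'A' (outer except TypeError) → 'R' (after the try/except). Output: KDSAR

Answer: KDSAR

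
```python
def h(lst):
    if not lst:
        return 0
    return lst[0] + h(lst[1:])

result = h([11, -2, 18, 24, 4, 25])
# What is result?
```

11 + (-2) + 18 + 24 + 4 + 25 + 0 = 80

Answer: 80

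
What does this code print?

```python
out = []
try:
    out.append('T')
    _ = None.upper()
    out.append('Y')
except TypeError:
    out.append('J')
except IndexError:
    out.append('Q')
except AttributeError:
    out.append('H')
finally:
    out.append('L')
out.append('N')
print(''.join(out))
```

Execution trace: 'T' (try body) → 'H' (except AttributeError) → 'L' (finally) → 'N' (after the try/except). Output: THLN

Answer: THLN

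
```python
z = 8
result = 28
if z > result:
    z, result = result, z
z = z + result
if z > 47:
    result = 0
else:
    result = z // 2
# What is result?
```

Trace:
`z = 8` → z = 8
`result = 28` → result = 28
`if z > result: ...` → z > result is False → no variable changes
`z = z + result` → z = 36
`if z > 47: ...` → z > 47 is False, take else branch → result = 18
So result = 18

Answer: 18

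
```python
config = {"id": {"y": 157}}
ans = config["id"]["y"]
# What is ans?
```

Trace:
`config = {"id": {"y": 157}}` → config = {'id': {'y': 157}}
`ans = config["id"]["y"]` → ans = 157
So ans = 157

Answer: 157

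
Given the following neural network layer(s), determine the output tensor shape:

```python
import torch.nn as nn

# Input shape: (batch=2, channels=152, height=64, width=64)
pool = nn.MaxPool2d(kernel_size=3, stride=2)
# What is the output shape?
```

Input: (2, 152, 64, 64) -> Output: (2, 152, 31, 31)

Answer: (2, 152, 31, 31)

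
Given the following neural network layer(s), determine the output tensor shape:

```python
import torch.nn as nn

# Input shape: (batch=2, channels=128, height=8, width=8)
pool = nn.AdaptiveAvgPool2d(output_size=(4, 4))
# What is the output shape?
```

Input: (2, 128, 8, 8) -> Output: (2, 128, 4, 4)

Answer: (2, 128, 4, 4)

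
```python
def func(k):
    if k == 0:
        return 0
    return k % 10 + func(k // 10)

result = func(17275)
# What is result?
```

Sum of digits of 17275: 5 + 7 + 2 + 7 + 1 = 22

Answer: 22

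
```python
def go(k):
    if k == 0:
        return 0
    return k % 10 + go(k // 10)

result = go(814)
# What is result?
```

Sum of digits of 814: 4 + 1 + 8 = 13

Answer: 13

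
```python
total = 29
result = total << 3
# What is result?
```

Trace:
`total = 29` → total = 29
`result = total << 3` → result = 232
So result = 232

Answer: 232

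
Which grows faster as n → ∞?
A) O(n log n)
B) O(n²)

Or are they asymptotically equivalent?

O(n log n) vs O(n²): Higher order terms dominate.

Answer: B) O(n²) grows faster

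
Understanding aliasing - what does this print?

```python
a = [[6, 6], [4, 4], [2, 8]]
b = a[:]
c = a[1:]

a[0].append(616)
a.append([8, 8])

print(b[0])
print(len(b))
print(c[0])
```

Key concept: slice with nested mutation.
Step by step:
`a = [[6, 6], [4, 4], [2, 8]]` → a = [[6, 6], [4, 4], [2, 8]]
`b = a[:]` → b = [[6, 6], [4, 4], [2, 8]]
`c = a[1:]` → c = [[4, 4], [2, 8]]
`a[0].append(616)` → a = [[6, 6, 616], [4, 4], [2, 8]]; b = [[6, 6, 616], [4, 4], [2, 8]]
`a.append([8, 8])` → a = [[6, 6, 616], [4, 4], [2, 8], [8, 8]]
`print(b[0])` → prints [6, 6, 616]
`print(len(b))` → prints 3
`print(c[0])` → prints [4, 4]

Answer:
[6, 6, 616]
3
[4, 4]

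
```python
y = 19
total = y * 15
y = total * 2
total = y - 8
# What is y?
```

Trace:
`y = 19` → y = 19
`total = y * 15` → total = 285
`y = total * 2` → y = 570
`total = y - 8` → total = 562
So y = 570

Answer: 570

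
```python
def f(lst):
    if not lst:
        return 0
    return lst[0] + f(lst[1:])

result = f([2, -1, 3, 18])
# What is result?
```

2 + (-1) + 3 + 18 + 0 = 22

Answer: 22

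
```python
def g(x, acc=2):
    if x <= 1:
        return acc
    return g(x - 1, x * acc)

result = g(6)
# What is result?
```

Accumulator trace (n, acc): (6, 2) -> (5, 12) -> (4, 60) -> (3, 240) -> (2, 720) -> (1, 1440) -> return 1440

Answer: 1440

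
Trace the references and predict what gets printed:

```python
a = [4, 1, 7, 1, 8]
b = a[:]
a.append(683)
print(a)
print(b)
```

Key concept: slice [:] creates copy.
Step by step:
`a = [4, 1, 7, 1, 8]` → a = [4, 1, 7, 1, 8]
`b = a[:]` → b = [4, 1, 7, 1, 8]
`a.append(683)` → a = [4, 1, 7, 1, 8, 683]
`print(a)` → prints [4, 1, 7, 1, 8, 683]
`print(b)` → prints [4, 1, 7, 1, 8]

Answer:
[4, 1, 7, 1, 8, 683]
[4, 1, 7, 1, 8]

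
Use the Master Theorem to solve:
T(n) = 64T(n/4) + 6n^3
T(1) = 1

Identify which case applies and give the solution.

a=64, b=4, f(n)=6n^3. log_4(64) = 3. Since c=3 = 3, Case 2 applies: T(n) = Θ(n^log_b(a) · log n) = O(n^3 log n).

Answer: O(n^3 log n) - Case 2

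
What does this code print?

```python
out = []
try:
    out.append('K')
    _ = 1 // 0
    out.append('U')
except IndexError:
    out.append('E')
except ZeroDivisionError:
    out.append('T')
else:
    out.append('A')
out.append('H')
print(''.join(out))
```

Execution trace: 'K' (try body) → 'T' (except ZeroDivisionError) → 'H' (after the try/except). Output: KTH

Answer: KTH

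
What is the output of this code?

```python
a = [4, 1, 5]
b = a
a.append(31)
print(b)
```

Key concept: basic list aliasing.
Step by step:
`a = [4, 1, 5]` → a = [4, 1, 5]
`b = a` → b = [4, 1, 5] (same object as a)
`a.append(31)` → a = [4, 1, 5, 31] (same object as b); b = [4, 1, 5, 31] (same object as a)
`print(b)` → prints [4, 1, 5, 31]

Answer: [4, 1, 5, 31]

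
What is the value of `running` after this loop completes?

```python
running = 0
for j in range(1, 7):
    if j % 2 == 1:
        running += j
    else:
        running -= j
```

Add odd, subtract even
`running` takes the values: 0 → 1 → -1 → 2 → -2 → 3 → -3

Answer: -3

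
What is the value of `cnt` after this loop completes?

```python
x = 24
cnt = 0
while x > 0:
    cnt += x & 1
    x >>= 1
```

Count set bits in 24 (binary: 0b11000)
`cnt` takes the values: 0 → 1 → 2

Answer: 2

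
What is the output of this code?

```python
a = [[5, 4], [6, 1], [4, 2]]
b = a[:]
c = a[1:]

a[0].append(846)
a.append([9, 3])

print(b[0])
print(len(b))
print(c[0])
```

Key concept: slice with nested mutation.
Step by step:
`a = [[5, 4], [6, 1], [4, 2]]` → a = [[5, 4], [6, 1], [4, 2]]
`b = a[:]` → b = [[5, 4], [6, 1], [4, 2]]
`c = a[1:]` → c = [[6, 1], [4, 2]]
`a[0].append(846)` → a = [[5, 4, 846], [6, 1], [4, 2]]; b = [[5, 4, 846], [6, 1], [4, 2]]
`a.append([9, 3])` → a = [[5, 4, 846], [6, 1], [4, 2], [9, 3]]
`print(b[0])` → prints [5, 4, 846]
`print(len(b))` → prints 3
`print(c[0])` → prints [6, 1]

Answer:
[5, 4, 846]
3
[6, 1]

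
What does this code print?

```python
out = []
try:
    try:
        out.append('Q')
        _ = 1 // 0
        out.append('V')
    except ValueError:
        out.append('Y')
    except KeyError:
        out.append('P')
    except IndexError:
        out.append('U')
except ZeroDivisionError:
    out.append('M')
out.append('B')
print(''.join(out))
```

Execution trace: 'Q' (try body) → 'M' (outer except ZeroDivisionError) → 'B' (after the try/except). Output: QMB

Answer: QMB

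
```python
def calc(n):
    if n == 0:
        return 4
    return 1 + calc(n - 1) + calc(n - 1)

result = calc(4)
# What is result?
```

calc(n) = 1 + 2·calc(n-1), calc(0)=4. Closed form: (4+1)·2^4 - 1 = 79.

Answer: 79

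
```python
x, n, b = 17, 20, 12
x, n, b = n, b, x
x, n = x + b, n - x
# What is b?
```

Trace:
`x, n, b = 17, 20, 12` → x = 17; n = 20; b = 12
`x, n, b = n, b, x` → x = 20; n = 12; b = 17
`x, n = x + b, n - x` → x = 37; n = -8
So b = 17

Answer: 17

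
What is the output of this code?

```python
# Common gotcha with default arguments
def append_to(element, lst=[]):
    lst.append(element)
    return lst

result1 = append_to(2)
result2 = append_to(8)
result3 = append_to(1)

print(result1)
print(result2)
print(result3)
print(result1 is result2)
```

Key concept: mutable default argument gotcha.
Step by step:
`result1 = append_to(2)` → result1 = [2]
`result2 = append_to(8)` → result1 = [2, 8] (same object as result2); result2 = [2, 8] (same object as result1)
`result3 = append_to(1)` → result1 = [2, 8, 1] (same object as result2, result3); result2 = [2, 8, 1] (same object as result1, result3); result3 = [2, 8, 1] (same object as result1, result2)
`print(result1)` → prints [2, 8, 1]
`print(result2)` → prints [2, 8, 1]
`print(result3)` → prints [2, 8, 1]
`print(result1 is result2)` → prints True

Answer:
[2, 8, 1]
[2, 8, 1]
[2, 8, 1]
True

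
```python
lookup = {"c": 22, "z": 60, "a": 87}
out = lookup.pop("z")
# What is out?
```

Trace:
`lookup = {"c": 22, "z": 60, "a": 87}` → lookup = {'c': 22, 'z': 60, 'a': 87}
`out = lookup.pop("z")` → lookup = {'c': 22, 'a': 87}; out = 60
So out = 60

Answer: 60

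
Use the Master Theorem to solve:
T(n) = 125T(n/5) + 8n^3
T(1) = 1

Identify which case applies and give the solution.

a=125, b=5, f(n)=8n^3. log_5(125) = 3. Since c=3 = 3, Case 2 applies: T(n) = Θ(n^log_b(a) · log n) = O(n^3 log n).

Answer: O(n^3 log n) - Case 2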